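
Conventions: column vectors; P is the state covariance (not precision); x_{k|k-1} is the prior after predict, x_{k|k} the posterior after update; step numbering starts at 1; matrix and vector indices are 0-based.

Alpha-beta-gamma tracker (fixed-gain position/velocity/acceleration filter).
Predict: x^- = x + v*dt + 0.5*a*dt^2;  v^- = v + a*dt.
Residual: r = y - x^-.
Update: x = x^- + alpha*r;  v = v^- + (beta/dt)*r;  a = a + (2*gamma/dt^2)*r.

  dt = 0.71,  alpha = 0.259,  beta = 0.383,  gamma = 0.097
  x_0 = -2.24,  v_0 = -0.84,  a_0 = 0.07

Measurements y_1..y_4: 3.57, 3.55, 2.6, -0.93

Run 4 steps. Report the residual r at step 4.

step 1: x_pred=-2.8188  r=6.3888  x^+=-1.1641  v^+=2.6560  a^+=2.5287
step 2: x_pred=1.3591  r=2.1909  x^+=1.9265  v^+=5.6333  a^+=3.3718
step 3: x_pred=6.7760  r=-4.1760  x^+=5.6944  v^+=5.7746  a^+=1.7647
step 4: x_pred=10.2392  r=-11.1692  x^+=7.3464  v^+=1.0025  a^+=-2.5337

resid = -11.1692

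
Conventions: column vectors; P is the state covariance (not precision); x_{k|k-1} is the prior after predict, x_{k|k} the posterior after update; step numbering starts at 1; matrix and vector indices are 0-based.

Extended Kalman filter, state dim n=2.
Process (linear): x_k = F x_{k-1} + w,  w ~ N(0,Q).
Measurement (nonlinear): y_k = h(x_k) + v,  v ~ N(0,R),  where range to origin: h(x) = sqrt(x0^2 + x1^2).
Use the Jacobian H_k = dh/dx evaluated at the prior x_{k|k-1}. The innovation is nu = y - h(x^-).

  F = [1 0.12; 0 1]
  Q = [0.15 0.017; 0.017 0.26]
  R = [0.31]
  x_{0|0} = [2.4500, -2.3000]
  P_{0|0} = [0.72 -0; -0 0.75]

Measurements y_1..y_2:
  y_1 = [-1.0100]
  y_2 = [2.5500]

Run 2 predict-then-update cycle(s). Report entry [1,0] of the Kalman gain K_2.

step 1: x^-=[2.1740, -2.3000]  P^-=[0.8808 0.1070; 0.1070 1.0100]  H_jac=[0.6869 -0.7267]  S=[1.1522]  K=[0.4576; -0.5732]  nu=[-4.1749]  x^+=[0.2635, 0.0932]  P^+=[0.6395 0.4093; 0.4093 0.6314]
step 2: x^-=[0.2747, 0.0932]  P^-=[0.8968 0.5020; 0.5020 0.8914]  H_jac=[0.9469 0.3214]  S=[1.5118]  K=[0.6684; 0.5039]  nu=[2.2599]  x^+=[1.7853, 1.2321]  P^+=[0.2213 -0.0073; -0.0073 0.5074]

K[1,0] = 0.5039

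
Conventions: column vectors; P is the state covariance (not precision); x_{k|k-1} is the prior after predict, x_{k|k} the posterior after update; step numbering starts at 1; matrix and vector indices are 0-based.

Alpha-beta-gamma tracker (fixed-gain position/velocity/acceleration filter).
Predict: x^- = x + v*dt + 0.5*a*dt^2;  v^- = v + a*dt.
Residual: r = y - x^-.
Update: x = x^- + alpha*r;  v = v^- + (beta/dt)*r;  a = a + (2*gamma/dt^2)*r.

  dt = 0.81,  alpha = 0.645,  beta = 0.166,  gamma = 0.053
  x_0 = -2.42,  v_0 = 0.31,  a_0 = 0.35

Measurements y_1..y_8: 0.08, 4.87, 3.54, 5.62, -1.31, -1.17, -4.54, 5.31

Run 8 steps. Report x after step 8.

x_post = 1.5205

step 1: x_pred=-2.0541  r=2.1341  x^+=-0.6776  v^+=1.0309  a^+=0.6948
step 2: x_pred=0.3853  r=4.4847  x^+=3.2779  v^+=2.5127  a^+=1.4193
step 3: x_pred=5.7788  r=-2.2388  x^+=4.3348  v^+=3.2035  a^+=1.0576
step 4: x_pred=7.2766  r=-1.6566  x^+=6.2081  v^+=3.7207  a^+=0.7900
step 5: x_pred=9.4810  r=-10.7910  x^+=2.5208  v^+=2.1491  a^+=-0.9534
step 6: x_pred=3.9488  r=-5.1188  x^+=0.6472  v^+=0.3278  a^+=-1.7804
step 7: x_pred=0.3286  r=-4.8686  x^+=-2.8116  v^+=-2.1121  a^+=-2.5670
step 8: x_pred=-5.3646  r=10.6746  x^+=1.5205  v^+=-2.0038  a^+=-0.8424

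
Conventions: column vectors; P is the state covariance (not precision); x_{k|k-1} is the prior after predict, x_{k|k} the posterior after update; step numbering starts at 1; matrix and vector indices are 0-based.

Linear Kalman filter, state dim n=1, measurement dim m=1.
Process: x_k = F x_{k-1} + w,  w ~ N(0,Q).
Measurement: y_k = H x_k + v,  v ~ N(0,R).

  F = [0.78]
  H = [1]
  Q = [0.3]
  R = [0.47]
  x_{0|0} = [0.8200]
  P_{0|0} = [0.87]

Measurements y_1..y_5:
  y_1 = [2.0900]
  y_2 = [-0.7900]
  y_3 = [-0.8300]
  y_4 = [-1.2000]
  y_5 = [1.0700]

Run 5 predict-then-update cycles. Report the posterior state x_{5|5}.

x_post = [0.2297]

step 1: x^-=[0.6396]  P^-=[0.8293]  S=[1.2993]  K=[0.6383]  nu=[1.4504]  x^+=[1.5653]  P^+=[0.3000]
step 2: x^-=[1.2210]  P^-=[0.4825]  S=[0.9525]  K=[0.5066]  nu=[-2.0110]  x^+=[0.2023]  P^+=[0.2381]
step 3: x^-=[0.1578]  P^-=[0.4449]  S=[0.9149]  K=[0.4863]  nu=[-0.9878]  x^+=[-0.3225]  P^+=[0.2285]
step 4: x^-=[-0.2516]  P^-=[0.4390]  S=[0.9090]  K=[0.4830]  nu=[-0.9484]  x^+=[-0.7096]  P^+=[0.2270]
step 5: x^-=[-0.5535]  P^-=[0.4381]  S=[0.9081]  K=[0.4824]  nu=[1.6235]  x^+=[0.2297]  P^+=[0.2267]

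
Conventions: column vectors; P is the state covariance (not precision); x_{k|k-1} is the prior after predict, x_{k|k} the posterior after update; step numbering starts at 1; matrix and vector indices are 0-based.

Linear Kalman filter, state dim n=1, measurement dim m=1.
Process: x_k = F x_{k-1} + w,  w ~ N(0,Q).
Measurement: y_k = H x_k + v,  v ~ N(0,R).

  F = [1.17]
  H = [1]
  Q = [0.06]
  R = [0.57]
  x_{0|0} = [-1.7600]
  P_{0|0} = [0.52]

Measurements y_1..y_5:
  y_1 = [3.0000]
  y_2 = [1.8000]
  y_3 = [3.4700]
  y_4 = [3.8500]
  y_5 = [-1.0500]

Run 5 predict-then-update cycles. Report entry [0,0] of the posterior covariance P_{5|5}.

step 1: x^-=[-2.0592]  P^-=[0.7718]  S=[1.3418]  K=[0.5752]  nu=[5.0592]  x^+=[0.8509]  P^+=[0.3279]
step 2: x^-=[0.9955]  P^-=[0.5088]  S=[1.0788]  K=[0.4716]  nu=[0.8045]  x^+=[1.3750]  P^+=[0.2688]
step 3: x^-=[1.6087]  P^-=[0.4280]  S=[0.9980]  K=[0.4289]  nu=[1.8613]  x^+=[2.4069]  P^+=[0.2445]
step 4: x^-=[2.8161]  P^-=[0.3946]  S=[0.9646]  K=[0.4091]  nu=[1.0339]  x^+=[3.2391]  P^+=[0.2332]
step 5: x^-=[3.7897]  P^-=[0.3792]  S=[0.9492]  K=[0.3995]  nu=[-4.8397]  x^+=[1.8563]  P^+=[0.2277]

P_post[0,0] = 0.2277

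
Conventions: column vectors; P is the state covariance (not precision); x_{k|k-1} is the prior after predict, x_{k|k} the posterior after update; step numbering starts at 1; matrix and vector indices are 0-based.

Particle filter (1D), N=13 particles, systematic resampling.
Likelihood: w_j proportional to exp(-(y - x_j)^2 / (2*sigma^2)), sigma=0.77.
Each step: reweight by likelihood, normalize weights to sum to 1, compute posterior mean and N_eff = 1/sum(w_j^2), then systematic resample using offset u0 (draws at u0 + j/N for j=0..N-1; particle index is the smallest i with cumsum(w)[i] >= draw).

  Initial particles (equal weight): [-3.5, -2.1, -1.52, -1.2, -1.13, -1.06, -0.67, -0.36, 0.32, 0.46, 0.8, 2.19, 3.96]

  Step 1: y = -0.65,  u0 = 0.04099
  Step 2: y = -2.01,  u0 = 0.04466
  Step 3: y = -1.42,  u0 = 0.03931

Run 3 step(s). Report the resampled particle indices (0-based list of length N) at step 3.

step 1: w=[0.0002, 0.0280, 0.0870, 0.1276, 0.1356, 0.1429, 0.1646, 0.1534, 0.0745, 0.0583, 0.0280, 0.0002, 0.0000]  mean=-0.7414  Neff=8.0801  idx=[2, 3, 3, 4, 4, 5, 5, 6, 6, 7, 7, 8, 9]
step 2: w=[0.1776, 0.1250, 0.1250, 0.1132, 0.1132, 0.1016, 0.1016, 0.0478, 0.0478, 0.0219, 0.0219, 0.0022, 0.0013]  mean=-1.1196  Neff=8.7280  idx=[0, 0, 1, 1, 2, 3, 3, 4, 5, 5, 6, 7, 9]
step 3: w=[0.0873, 0.0873, 0.0845, 0.0845, 0.0845, 0.0820, 0.0820, 0.0820, 0.0789, 0.0789, 0.0789, 0.0548, 0.0341]  mean=-1.1478  Neff=12.5434  idx=[0, 1, 2, 3, 4, 4, 5, 6, 7, 8, 9, 10, 11]

resampled_idx = [0, 1, 2, 3, 4, 4, 5, 6, 7, 8, 9, 10, 11]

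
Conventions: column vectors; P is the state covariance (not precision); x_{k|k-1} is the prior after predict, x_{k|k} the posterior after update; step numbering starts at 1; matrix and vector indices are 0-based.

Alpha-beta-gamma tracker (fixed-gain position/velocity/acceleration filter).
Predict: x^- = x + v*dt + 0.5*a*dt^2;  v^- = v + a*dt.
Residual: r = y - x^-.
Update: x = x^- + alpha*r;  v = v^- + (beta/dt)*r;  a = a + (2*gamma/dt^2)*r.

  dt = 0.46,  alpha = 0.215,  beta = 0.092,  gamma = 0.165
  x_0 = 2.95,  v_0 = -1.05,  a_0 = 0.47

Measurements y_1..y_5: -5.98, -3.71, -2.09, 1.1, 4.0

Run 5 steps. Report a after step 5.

step 1: x_pred=2.5167  r=-8.4967  x^+=0.6899  v^+=-2.5331  a^+=-12.7810
step 2: x_pred=-1.8276  r=-1.8824  x^+=-2.2323  v^+=-8.7889  a^+=-15.7168
step 3: x_pred=-7.9380  r=5.8480  x^+=-6.6807  v^+=-14.8490  a^+=-6.5966
step 4: x_pred=-14.2092  r=15.3092  x^+=-10.9177  v^+=-14.8216  a^+=17.2788
step 5: x_pred=-15.9075  r=19.9075  x^+=-11.6274  v^+=-2.8919  a^+=48.3255

a_post = 48.3255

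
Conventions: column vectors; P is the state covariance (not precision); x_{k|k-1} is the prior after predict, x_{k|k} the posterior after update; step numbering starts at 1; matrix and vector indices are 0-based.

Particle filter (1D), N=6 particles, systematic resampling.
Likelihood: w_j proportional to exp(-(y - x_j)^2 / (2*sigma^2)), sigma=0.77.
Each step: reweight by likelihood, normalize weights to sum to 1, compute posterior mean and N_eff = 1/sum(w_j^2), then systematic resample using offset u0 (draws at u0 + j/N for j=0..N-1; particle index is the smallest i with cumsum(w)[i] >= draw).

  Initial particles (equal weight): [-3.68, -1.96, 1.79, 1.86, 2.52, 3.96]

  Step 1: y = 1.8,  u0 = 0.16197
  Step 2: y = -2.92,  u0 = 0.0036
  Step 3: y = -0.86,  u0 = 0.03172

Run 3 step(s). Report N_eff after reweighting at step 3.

step 1: w=[0.0000, 0.0000, 0.3756, 0.3745, 0.2426, 0.0073]  mean=2.0092  Neff=2.9394  idx=[2, 2, 3, 3, 4, 5]
step 2: w=[0.3181, 0.3181, 0.1816, 0.1816, 0.0006, 0.0000]  mean=1.8159  Neff=3.7271  idx=[0, 0, 1, 1, 2, 3]
step 3: w=[0.1833, 0.1833, 0.1833, 0.1833, 0.1335, 0.1335]  mean=1.8087  Neff=5.8833  idx=[0, 1, 1, 2, 3, 4]

N_eff = 5.8833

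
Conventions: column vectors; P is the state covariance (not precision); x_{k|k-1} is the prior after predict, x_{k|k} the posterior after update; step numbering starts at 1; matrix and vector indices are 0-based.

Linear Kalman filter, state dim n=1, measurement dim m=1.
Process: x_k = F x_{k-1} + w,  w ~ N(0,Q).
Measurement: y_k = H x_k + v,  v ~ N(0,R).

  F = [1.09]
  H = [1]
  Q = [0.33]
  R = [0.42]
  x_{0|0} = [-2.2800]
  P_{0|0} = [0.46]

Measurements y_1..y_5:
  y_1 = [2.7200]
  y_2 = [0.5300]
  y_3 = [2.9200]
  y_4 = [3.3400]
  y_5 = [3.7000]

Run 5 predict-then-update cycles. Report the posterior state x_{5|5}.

x_post = [3.4908]

step 1: x^-=[-2.4852]  P^-=[0.8765]  S=[1.2965]  K=[0.6761]  nu=[5.2052]  x^+=[1.0338]  P^+=[0.2839]
step 2: x^-=[1.1269]  P^-=[0.6674]  S=[1.0874]  K=[0.6137]  nu=[-0.5969]  x^+=[0.7605]  P^+=[0.2578]
step 3: x^-=[0.8290]  P^-=[0.6363]  S=[1.0563]  K=[0.6024]  nu=[2.0910]  x^+=[2.0886]  P^+=[0.2530]
step 4: x^-=[2.2765]  P^-=[0.6306]  S=[1.0506]  K=[0.6002]  nu=[1.0635]  x^+=[2.9148]  P^+=[0.2521]
step 5: x^-=[3.1772]  P^-=[0.6295]  S=[1.0495]  K=[0.5998]  nu=[0.5228]  x^+=[3.4908]  P^+=[0.2519]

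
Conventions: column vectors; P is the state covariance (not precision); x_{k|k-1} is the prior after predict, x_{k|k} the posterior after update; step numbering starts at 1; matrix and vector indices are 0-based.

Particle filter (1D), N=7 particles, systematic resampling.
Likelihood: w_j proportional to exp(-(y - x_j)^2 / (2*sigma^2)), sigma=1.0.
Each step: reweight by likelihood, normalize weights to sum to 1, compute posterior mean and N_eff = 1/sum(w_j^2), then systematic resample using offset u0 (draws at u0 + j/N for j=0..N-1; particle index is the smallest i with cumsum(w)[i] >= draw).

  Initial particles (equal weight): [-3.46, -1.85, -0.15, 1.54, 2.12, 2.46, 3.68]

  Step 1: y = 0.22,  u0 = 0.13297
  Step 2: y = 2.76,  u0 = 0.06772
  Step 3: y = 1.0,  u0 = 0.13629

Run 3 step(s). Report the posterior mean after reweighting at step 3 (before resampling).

step 1: w=[0.0007, 0.0683, 0.5432, 0.2434, 0.0957, 0.0473, 0.0015]  mean=0.4894  Neff=2.7000  idx=[2, 2, 2, 2, 3, 3, 5]
step 2: w=[0.0074, 0.0074, 0.0074, 0.0074, 0.2419, 0.2419, 0.4867]  mean=1.9379  Neff=2.8239  idx=[4, 4, 5, 5, 6, 6, 6]
step 3: w=[0.1925, 0.1925, 0.1925, 0.1925, 0.0767, 0.0767, 0.0767]  mean=1.7517  Neff=6.0302  idx=[0, 1, 2, 2, 3, 5, 6]

post_mean = 1.7517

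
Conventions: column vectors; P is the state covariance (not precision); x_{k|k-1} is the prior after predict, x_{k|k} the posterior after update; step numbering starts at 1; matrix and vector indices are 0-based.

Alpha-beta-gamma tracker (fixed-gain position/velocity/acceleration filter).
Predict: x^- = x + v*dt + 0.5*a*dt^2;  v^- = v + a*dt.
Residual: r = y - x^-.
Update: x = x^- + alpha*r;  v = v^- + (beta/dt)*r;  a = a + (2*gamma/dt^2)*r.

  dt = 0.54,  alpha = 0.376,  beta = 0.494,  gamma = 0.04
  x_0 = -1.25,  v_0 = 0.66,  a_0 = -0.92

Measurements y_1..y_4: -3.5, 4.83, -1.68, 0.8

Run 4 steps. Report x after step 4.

step 1: x_pred=-1.0277  r=-2.4723  x^+=-1.9573  v^+=-2.0985  a^+=-1.5983
step 2: x_pred=-3.3235  r=8.1535  x^+=-0.2578  v^+=4.4974  a^+=0.6386
step 3: x_pred=2.2639  r=-3.9439  x^+=0.7810  v^+=1.2343  a^+=-0.4434
step 4: x_pred=1.3829  r=-0.5829  x^+=1.1637  v^+=0.4616  a^+=-0.6033

x_post = 1.1637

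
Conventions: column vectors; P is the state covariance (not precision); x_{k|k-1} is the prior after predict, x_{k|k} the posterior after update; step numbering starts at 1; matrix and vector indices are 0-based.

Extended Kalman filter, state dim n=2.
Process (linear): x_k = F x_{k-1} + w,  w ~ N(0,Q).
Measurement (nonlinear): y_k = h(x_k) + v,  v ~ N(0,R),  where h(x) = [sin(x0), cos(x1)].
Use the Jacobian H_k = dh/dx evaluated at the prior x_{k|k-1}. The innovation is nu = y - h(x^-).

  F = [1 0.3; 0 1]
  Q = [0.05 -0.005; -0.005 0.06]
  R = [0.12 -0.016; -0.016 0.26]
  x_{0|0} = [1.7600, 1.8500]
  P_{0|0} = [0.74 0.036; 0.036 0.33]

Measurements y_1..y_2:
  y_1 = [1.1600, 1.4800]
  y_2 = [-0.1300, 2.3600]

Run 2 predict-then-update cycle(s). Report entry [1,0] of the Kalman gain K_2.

K[1,0] = -0.1183

step 1: x^-=[2.3150, 1.8500]  P^-=[0.8413 0.1300; 0.1300 0.3900]  H_jac=[-0.6774 0.0000; 0.0000 -0.9613]  S=[0.5060 0.0687; 0.0687 0.6204]  K=[-1.1156 -0.0780; -0.0934 -0.5940]  nu=[0.4244, 1.7556]  x^+=[1.7047, 0.7676]  P^+=[0.1958 0.0025; 0.0025 0.1591]
step 2: x^-=[1.9349, 0.7676]  P^-=[0.2616 0.0453; 0.0453 0.2191]  H_jac=[-0.3561 0.0000; 0.0000 -0.6944]  S=[0.1532 -0.0048; -0.0048 0.3656]  K=[-0.6112 -0.0940; -0.1183 -0.4176]  nu=[-1.0644, 1.6404]  x^+=[2.4314, 0.2084]  P^+=[0.2017 0.0211; 0.0211 0.1536]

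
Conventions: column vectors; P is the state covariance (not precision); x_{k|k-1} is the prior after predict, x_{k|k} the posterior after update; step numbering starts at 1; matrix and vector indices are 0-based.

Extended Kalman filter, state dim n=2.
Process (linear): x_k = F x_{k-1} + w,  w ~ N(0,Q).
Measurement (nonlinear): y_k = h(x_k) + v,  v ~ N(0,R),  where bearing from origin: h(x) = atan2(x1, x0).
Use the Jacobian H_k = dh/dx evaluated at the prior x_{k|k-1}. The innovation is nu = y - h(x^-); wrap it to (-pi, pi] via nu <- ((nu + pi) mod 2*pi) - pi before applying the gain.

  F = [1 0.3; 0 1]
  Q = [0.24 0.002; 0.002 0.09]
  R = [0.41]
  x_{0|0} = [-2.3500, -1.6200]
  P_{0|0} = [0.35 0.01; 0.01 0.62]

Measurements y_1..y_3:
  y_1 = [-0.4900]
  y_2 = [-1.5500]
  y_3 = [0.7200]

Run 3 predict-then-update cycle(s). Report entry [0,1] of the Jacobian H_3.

step 1: x^-=[-2.8360, -1.6200]  P^-=[0.6518 0.1980; 0.1980 0.7100]  H_jac=[0.1519 -0.2659]  S=[0.4592]  K=[0.1009; -0.3456]  nu=[2.1326]  x^+=[-2.6208, -2.3569]  P^+=[0.6471 0.2140; 0.2140 0.6552]
step 2: x^-=[-3.3279, -2.3569]  P^-=[1.0745 0.4126; 0.4126 0.7452]  H_jac=[0.1417 -0.2001]  S=[0.4380]  K=[0.1592; -0.2069]  nu=[0.9754]  x^+=[-3.1726, -2.5588]  P^+=[1.0634 0.4270; 0.4270 0.7264]
step 3: x^-=[-3.9402, -2.5588]  P^-=[1.6250 0.6469; 0.6469 0.8164]  H_jac=[0.1159 -0.1785]  S=[0.4311]  K=[0.1691; -0.1641]  nu=[-2.9975]  x^+=[-4.4471, -2.0669]  P^+=[1.6126 0.6589; 0.6589 0.8048]

H_jac[0,1] = -0.1785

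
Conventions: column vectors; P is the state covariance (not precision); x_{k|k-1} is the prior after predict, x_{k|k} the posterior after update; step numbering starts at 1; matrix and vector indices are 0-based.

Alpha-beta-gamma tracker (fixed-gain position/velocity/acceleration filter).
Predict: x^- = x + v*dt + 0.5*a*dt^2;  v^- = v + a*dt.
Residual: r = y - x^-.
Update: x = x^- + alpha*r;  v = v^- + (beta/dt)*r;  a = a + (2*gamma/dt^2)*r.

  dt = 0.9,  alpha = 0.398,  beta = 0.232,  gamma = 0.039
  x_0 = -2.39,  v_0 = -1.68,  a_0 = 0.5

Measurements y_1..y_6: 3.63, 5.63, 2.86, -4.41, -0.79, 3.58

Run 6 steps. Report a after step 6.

step 1: x_pred=-3.6995  r=7.3295  x^+=-0.7824  v^+=0.6594  a^+=1.2058
step 2: x_pred=0.2994  r=5.3306  x^+=2.4210  v^+=3.1187  a^+=1.7191
step 3: x_pred=5.9241  r=-3.0641  x^+=4.7046  v^+=3.8761  a^+=1.4241
step 4: x_pred=8.7698  r=-13.1798  x^+=3.5242  v^+=1.7603  a^+=0.1549
step 5: x_pred=5.1712  r=-5.9612  x^+=2.7986  v^+=0.3630  a^+=-0.4191
step 6: x_pred=2.9556  r=0.6244  x^+=3.2041  v^+=0.1467  a^+=-0.3590

a_post = -0.3590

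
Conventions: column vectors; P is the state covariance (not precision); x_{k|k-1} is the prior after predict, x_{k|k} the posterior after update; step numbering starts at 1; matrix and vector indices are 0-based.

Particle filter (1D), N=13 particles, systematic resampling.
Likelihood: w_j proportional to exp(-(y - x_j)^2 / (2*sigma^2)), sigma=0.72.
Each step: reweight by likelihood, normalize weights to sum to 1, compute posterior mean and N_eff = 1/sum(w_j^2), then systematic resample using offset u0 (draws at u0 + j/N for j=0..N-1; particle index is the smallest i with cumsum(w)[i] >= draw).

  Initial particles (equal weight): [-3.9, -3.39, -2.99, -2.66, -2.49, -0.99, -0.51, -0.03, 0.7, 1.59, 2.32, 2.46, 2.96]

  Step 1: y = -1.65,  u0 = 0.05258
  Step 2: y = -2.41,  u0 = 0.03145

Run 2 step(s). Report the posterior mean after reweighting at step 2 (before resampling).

step 1: w=[0.0035, 0.0251, 0.0825, 0.1742, 0.2360, 0.3062, 0.1331, 0.0371, 0.0023, 0.0000, 0.0000, 0.0000, 0.0000]  mean=-1.7672  Neff=4.8464  idx=[2, 3, 3, 3, 4, 4, 4, 5, 5, 5, 5, 6, 7]
step 2: w=[0.1013, 0.1319, 0.1319, 0.1319, 0.1393, 0.1393, 0.1393, 0.0200, 0.0200, 0.0200, 0.0200, 0.0043, 0.0006]  mean=-2.4777  Neff=8.1766  idx=[0, 1, 1, 2, 2, 3, 3, 4, 5, 5, 6, 6, 8]

post_mean = -2.4777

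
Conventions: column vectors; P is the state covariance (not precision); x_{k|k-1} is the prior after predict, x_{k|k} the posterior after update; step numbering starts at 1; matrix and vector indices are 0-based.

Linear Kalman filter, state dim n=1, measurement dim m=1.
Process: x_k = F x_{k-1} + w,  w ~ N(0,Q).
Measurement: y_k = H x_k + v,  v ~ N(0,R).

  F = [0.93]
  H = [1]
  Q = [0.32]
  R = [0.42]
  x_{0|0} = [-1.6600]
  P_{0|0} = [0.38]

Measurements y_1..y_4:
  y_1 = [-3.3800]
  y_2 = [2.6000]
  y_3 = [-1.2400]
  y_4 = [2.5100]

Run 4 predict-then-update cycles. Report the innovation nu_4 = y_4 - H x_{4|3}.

step 1: x^-=[-1.5438]  P^-=[0.6487]  S=[1.0687]  K=[0.6070]  nu=[-1.8362]  x^+=[-2.6583]  P^+=[0.2549]
step 2: x^-=[-2.4723]  P^-=[0.5405]  S=[0.9605]  K=[0.5627]  nu=[5.0723]  x^+=[0.3820]  P^+=[0.2363]
step 3: x^-=[0.3553]  P^-=[0.5244]  S=[0.9444]  K=[0.5553]  nu=[-1.5953]  x^+=[-0.5305]  P^+=[0.2332]
step 4: x^-=[-0.4934]  P^-=[0.5217]  S=[0.9417]  K=[0.5540]  nu=[3.0034]  x^+=[1.1705]  P^+=[0.2327]

innov = [3.0034]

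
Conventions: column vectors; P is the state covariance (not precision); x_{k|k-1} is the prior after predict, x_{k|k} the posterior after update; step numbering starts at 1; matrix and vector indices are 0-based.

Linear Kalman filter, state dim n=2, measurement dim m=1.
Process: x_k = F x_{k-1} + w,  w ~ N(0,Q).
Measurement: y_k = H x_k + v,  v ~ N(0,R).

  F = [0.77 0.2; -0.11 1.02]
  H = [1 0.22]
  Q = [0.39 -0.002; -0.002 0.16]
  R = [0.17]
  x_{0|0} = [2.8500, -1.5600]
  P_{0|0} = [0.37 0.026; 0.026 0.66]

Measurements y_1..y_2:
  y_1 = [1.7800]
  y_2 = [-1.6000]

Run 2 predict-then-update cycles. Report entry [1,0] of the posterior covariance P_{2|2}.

P_post[1,0] = -0.1254

step 1: x^-=[1.8825, -1.9047]  P^-=[0.6438 0.1211; 0.1211 0.8453]  S=[0.9080]  K=[0.7384; 0.3382]  nu=[0.3165]  x^+=[2.1162, -1.7976]  P^+=[0.1488 -0.1056; -0.1056 0.7414]
step 2: x^-=[1.2700, -2.0664]  P^-=[0.4753 0.0560; 0.0560 0.9569]  S=[0.7163]  K=[0.6808; 0.3721]  nu=[-2.4154]  x^+=[-0.3744, -2.9652]  P^+=[0.1433 -0.1254; -0.1254 0.8577]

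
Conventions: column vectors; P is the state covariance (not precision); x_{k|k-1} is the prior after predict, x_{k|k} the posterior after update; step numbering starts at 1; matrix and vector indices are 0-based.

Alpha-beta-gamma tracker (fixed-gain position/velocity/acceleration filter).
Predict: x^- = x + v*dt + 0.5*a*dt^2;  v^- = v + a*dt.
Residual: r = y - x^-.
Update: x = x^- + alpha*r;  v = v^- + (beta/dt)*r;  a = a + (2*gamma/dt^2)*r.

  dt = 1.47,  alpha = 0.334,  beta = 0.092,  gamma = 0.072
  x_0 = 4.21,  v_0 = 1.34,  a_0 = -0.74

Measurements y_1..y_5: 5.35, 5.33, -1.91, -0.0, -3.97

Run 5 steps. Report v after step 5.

step 1: x_pred=5.3803  r=-0.0303  x^+=5.3702  v^+=0.2503  a^+=-0.7420
step 2: x_pred=4.9364  r=0.3936  x^+=5.0679  v^+=-0.8158  a^+=-0.7158
step 3: x_pred=3.0952  r=-5.0052  x^+=1.4235  v^+=-2.1813  a^+=-1.0493
step 4: x_pred=-2.9168  r=2.9168  x^+=-1.9426  v^+=-3.5413  a^+=-0.8550
step 5: x_pred=-8.0719  r=4.1019  x^+=-6.7019  v^+=-4.5413  a^+=-0.5816

v_post = -4.5413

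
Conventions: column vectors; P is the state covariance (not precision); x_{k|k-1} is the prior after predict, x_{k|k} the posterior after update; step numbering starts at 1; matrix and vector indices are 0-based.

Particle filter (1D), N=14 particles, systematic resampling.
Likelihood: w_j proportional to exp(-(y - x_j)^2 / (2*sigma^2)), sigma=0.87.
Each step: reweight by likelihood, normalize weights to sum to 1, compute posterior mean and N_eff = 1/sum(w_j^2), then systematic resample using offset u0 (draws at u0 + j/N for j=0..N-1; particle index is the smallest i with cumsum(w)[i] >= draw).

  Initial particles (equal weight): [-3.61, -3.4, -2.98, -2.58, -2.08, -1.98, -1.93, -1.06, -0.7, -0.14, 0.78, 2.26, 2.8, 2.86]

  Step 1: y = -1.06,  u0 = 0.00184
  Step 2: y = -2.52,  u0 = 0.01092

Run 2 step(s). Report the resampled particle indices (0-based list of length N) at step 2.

resampled_idx = [0, 1, 1, 2, 2, 3, 3, 4, 4, 5, 5, 6, 7, 9]

step 1: w=[0.0029, 0.0058, 0.0189, 0.0470, 0.1088, 0.1236, 0.1312, 0.2163, 0.1985, 0.1236, 0.0231, 0.0001, 0.0000, 0.0000]  mean=-1.2994  Neff=6.7141  idx=[0, 3, 4, 5, 5, 6, 6, 7, 7, 7, 8, 8, 9, 9]
step 2: w=[0.0694, 0.1517, 0.1338, 0.1254, 0.1254, 0.1208, 0.1208, 0.0372, 0.0372, 0.0372, 0.0170, 0.0170, 0.0036, 0.0036]  mean=-2.0258  Neff=9.0020  idx=[0, 1, 1, 2, 2, 3, 3, 4, 4, 5, 5, 6, 7, 9]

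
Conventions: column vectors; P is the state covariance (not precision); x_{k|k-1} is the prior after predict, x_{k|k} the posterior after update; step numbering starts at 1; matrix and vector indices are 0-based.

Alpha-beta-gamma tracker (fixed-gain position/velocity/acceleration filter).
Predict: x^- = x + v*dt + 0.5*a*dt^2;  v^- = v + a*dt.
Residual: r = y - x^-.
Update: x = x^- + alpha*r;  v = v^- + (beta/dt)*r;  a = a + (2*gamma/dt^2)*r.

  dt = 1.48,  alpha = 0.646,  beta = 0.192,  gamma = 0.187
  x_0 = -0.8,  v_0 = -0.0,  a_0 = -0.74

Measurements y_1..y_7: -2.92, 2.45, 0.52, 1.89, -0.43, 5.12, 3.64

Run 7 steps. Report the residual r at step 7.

step 1: x_pred=-1.6104  r=-1.3096  x^+=-2.4564  v^+=-1.2651  a^+=-0.9636
step 2: x_pred=-5.3841  r=7.8341  x^+=-0.3233  v^+=-1.6749  a^+=0.3740
step 3: x_pred=-2.3925  r=2.9125  x^+=-0.5110  v^+=-0.7435  a^+=0.8713
step 4: x_pred=-0.6571  r=2.5471  x^+=0.9883  v^+=0.8765  a^+=1.3062
step 5: x_pred=3.7161  r=-4.1461  x^+=1.0377  v^+=2.2718  a^+=0.5983
step 6: x_pred=5.0553  r=0.0647  x^+=5.0971  v^+=3.1657  a^+=0.6093
step 7: x_pred=10.4497  r=-6.8097  x^+=6.0506  v^+=3.1841  a^+=-0.5534

resid = -6.8097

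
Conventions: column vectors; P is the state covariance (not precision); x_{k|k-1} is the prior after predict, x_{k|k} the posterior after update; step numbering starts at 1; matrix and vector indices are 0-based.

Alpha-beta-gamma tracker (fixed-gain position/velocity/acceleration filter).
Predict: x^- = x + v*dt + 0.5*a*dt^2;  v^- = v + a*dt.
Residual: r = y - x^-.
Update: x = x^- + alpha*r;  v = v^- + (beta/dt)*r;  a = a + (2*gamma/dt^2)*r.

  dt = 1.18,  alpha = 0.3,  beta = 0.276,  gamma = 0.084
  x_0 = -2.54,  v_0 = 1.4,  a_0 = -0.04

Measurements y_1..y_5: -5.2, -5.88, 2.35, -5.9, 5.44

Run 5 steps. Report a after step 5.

step 1: x_pred=-0.9158  r=-4.2842  x^+=-2.2011  v^+=0.3507  a^+=-0.5569
step 2: x_pred=-2.1749  r=-3.7051  x^+=-3.2865  v^+=-1.1730  a^+=-1.0039
step 3: x_pred=-5.3695  r=7.7195  x^+=-3.0537  v^+=-0.5521  a^+=-0.0725
step 4: x_pred=-3.7556  r=-2.1444  x^+=-4.3989  v^+=-1.1392  a^+=-0.3313
step 5: x_pred=-5.9739  r=11.4139  x^+=-2.5497  v^+=1.1396  a^+=1.0459

a_post = 1.0459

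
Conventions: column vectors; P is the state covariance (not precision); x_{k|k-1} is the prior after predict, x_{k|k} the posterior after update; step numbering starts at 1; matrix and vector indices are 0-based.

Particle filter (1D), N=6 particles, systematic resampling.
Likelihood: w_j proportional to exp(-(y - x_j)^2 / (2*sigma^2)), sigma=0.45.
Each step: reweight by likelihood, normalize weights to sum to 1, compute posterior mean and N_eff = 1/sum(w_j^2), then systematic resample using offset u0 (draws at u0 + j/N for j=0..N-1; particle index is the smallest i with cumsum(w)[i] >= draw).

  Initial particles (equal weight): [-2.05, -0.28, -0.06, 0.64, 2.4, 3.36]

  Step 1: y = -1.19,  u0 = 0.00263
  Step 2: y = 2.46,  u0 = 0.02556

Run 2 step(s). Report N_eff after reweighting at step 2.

N_eff = 3.0000

step 1: w=[0.4829, 0.3881, 0.1282, 0.0008, 0.0000, 0.0000]  mean=-1.1059  Neff=2.4981  idx=[0, 0, 0, 1, 1, 1]
step 2: w=[0.0000, 0.0000, 0.0000, 0.3333, 0.3333, 0.3333]  mean=-0.2800  Neff=3.0000  idx=[3, 3, 4, 4, 5, 5]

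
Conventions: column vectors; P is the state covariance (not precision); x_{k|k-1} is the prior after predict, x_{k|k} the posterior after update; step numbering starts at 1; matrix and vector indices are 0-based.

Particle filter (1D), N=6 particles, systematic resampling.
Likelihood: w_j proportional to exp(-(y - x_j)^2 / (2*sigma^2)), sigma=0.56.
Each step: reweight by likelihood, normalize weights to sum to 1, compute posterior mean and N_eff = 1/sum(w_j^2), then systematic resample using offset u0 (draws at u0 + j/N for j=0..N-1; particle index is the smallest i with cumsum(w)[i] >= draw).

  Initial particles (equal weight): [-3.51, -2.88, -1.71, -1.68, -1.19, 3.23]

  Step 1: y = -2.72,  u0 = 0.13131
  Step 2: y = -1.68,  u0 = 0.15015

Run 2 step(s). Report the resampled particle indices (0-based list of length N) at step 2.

step 1: w=[0.2139, 0.5554, 0.1138, 0.1031, 0.0138, 0.0000]  mean=-2.7345  Neff=2.6457  idx=[0, 1, 1, 1, 2, 3]
step 2: w=[0.0021, 0.0437, 0.0437, 0.0437, 0.4331, 0.4338]  mean=-1.8540  Neff=2.6212  idx=[4, 4, 4, 5, 5, 5]

resampled_idx = [4, 4, 4, 5, 5, 5]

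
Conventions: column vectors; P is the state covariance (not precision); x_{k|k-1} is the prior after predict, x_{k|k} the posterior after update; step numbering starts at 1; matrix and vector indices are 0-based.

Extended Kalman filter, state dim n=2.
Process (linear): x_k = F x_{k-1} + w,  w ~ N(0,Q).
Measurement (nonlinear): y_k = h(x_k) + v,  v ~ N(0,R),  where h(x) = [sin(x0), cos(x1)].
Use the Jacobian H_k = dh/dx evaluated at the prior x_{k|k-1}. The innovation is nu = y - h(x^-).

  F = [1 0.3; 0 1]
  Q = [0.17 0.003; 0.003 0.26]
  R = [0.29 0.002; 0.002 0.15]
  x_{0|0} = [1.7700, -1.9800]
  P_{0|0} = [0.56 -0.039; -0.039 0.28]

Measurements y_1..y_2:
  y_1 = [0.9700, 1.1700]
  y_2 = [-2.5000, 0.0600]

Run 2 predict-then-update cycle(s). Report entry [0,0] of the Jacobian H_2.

H_jac[0,0] = 0.4712

step 1: x^-=[1.1760, -1.9800]  P^-=[0.7318 0.0480; 0.0480 0.5400]  H_jac=[0.3846 0.0000; 0.0000 0.9174]  S=[0.3983 0.0189; 0.0189 0.6045]  K=[0.7043 0.0508; 0.0074 0.8193]  nu=[0.0469, 1.5679]  x^+=[1.2887, -0.6951]  P^+=[0.5313 0.0098; 0.0098 0.1340]
step 2: x^-=[1.0801, -0.6951]  P^-=[0.7193 0.0530; 0.0530 0.3940]  H_jac=[0.4712 0.0000; 0.0000 0.6405]  S=[0.4497 0.0180; 0.0180 0.3116]  K=[0.7510 0.0656; 0.0232 0.8084]  nu=[-3.3820, -0.7080]  x^+=[-1.5063, -1.3459]  P^+=[0.4625 0.0177; 0.0177 0.1894]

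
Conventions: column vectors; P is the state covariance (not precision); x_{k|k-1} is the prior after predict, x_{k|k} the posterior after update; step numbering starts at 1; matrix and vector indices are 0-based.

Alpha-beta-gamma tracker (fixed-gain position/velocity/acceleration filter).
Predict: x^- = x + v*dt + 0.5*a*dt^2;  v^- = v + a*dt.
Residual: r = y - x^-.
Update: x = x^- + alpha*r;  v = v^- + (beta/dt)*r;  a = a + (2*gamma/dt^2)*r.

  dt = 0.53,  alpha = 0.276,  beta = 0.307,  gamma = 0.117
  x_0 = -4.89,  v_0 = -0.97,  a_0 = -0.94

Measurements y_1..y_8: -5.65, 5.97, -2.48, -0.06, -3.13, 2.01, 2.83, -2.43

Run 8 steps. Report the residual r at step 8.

step 1: x_pred=-5.5361  r=-0.1139  x^+=-5.5676  v^+=-1.5342  a^+=-1.0349
step 2: x_pred=-6.5260  r=12.4960  x^+=-3.0771  v^+=5.1556  a^+=9.3748
step 3: x_pred=0.9721  r=-3.4521  x^+=0.0193  v^+=8.1247  a^+=6.4991
step 4: x_pred=5.2381  r=-5.2981  x^+=3.7759  v^+=8.5002  a^+=2.0855
step 5: x_pred=8.5739  r=-11.7039  x^+=5.3436  v^+=2.8261  a^+=-7.6642
step 6: x_pred=5.7650  r=-3.7550  x^+=4.7286  v^+=-3.4110  a^+=-10.7923
step 7: x_pred=1.4050  r=1.4250  x^+=1.7983  v^+=-8.3055  a^+=-9.6053
step 8: x_pred=-3.9527  r=1.5227  x^+=-3.5324  v^+=-12.5143  a^+=-8.3368

resid = 1.5227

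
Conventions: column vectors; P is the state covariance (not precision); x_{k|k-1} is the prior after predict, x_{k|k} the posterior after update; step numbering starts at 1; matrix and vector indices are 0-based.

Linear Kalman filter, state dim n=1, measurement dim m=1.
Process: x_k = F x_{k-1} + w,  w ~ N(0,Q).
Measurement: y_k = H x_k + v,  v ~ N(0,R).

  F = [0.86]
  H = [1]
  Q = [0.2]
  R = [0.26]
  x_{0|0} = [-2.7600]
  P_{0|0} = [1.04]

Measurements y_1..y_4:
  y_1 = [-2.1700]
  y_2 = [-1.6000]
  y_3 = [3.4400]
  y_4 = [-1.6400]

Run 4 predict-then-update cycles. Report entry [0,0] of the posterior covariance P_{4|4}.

P_post[0,0] = 0.1403

step 1: x^-=[-2.3736]  P^-=[0.9692]  S=[1.2292]  K=[0.7885]  nu=[0.2036]  x^+=[-2.2131]  P^+=[0.2050]
step 2: x^-=[-1.9032]  P^-=[0.3516]  S=[0.6116]  K=[0.5749]  nu=[0.3032]  x^+=[-1.7289]  P^+=[0.1495]
step 3: x^-=[-1.4869]  P^-=[0.3106]  S=[0.5706]  K=[0.5443]  nu=[4.9269]  x^+=[1.1948]  P^+=[0.1415]
step 4: x^-=[1.0276]  P^-=[0.3047]  S=[0.5647]  K=[0.5396]  nu=[-2.6676]  x^+=[-0.4117]  P^+=[0.1403]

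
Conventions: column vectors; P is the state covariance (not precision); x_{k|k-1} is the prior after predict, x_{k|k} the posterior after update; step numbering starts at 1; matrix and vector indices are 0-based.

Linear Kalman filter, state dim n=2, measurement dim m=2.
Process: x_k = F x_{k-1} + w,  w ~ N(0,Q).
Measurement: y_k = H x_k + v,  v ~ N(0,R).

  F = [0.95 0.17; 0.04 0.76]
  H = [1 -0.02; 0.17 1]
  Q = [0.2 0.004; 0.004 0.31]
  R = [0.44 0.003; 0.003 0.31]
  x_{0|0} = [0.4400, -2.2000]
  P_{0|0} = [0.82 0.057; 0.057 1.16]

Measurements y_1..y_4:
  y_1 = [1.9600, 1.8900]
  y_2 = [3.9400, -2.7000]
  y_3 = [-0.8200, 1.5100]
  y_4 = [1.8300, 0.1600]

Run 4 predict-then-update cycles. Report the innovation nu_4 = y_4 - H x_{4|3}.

step 1: x^-=[0.0440, -1.6544]  P^-=[0.9920 0.2266; 0.2266 0.9848]  S=[1.4233 0.3777; 0.3777 1.4005]  K=[0.6666 0.1024; -0.0523 0.7448]  nu=[1.8829, 3.5369]  x^+=[1.6613, 0.8813]  P^+=[0.2933 -0.0161; -0.0161 0.2335]
step 2: x^-=[1.7281, 0.7363]  P^-=[0.4662 0.0336; 0.0336 0.4443]  S=[0.9051 0.1068; 0.1068 0.7792]  K=[0.5055 0.0755; -0.0416 0.5833]  nu=[2.2266, -3.7301]  x^+=[2.5720, -1.5319]  P^+=[0.2224 -0.0129; -0.0129 0.1829]
step 3: x^-=[2.1830, -1.0613]  P^-=[0.4018 0.0267; 0.0267 0.4152]  S=[0.8409 0.0896; 0.0896 0.7459]  K=[0.4696 0.0709; -0.0386 0.5674]  nu=[-3.0242, 2.2002]  x^+=[0.9188, 0.3037]  P^+=[0.2066 -0.0117; -0.0117 0.1778]
step 4: x^-=[0.9245, 0.2676]  P^-=[0.3878 0.0263; 0.0263 0.4123]  S=[0.8269 0.0869; 0.0869 0.7424]  K=[0.4610 0.0703; -0.0376 0.5657]  nu=[0.9109, -0.2647]  x^+=[1.3258, 0.0835]  P^+=[0.2028 -0.0113; -0.0113 0.1772]

innov = [0.9109, -0.2647]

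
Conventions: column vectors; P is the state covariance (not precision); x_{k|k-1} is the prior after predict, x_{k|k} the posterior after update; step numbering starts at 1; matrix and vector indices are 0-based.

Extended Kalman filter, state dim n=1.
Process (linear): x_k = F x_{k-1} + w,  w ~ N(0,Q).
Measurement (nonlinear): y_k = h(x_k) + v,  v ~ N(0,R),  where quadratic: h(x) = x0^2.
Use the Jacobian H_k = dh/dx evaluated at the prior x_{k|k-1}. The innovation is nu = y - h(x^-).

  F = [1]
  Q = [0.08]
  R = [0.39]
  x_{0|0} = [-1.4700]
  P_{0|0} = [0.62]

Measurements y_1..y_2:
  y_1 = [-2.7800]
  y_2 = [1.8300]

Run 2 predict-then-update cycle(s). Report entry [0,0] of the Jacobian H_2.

step 1: x^-=[-1.4700]  P^-=[0.7000]  H_jac=[-2.9400]  S=[6.4405]  K=[-0.3195]  nu=[-4.9409]  x^+=[0.1088]  P^+=[0.0424]
step 2: x^-=[0.1088]  P^-=[0.1224]  H_jac=[0.2176]  S=[0.3958]  K=[0.0673]  nu=[1.8182]  x^+=[0.2312]  P^+=[0.1206]

H_jac[0,0] = 0.2176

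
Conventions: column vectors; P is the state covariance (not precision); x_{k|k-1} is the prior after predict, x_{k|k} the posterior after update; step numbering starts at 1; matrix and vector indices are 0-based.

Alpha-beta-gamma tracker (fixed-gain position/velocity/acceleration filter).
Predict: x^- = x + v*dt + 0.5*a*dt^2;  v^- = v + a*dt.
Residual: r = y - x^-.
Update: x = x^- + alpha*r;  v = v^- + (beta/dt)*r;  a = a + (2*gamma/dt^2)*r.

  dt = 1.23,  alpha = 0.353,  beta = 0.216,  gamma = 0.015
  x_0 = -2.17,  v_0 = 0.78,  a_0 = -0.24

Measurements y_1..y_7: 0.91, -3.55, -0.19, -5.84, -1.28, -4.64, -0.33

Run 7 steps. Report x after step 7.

step 1: x_pred=-1.3921  r=2.3021  x^+=-0.5795  v^+=0.8891  a^+=-0.1943
step 2: x_pred=0.3671  r=-3.9171  x^+=-1.0157  v^+=-0.0378  a^+=-0.2720
step 3: x_pred=-1.2680  r=1.0780  x^+=-0.8875  v^+=-0.1831  a^+=-0.2506
step 4: x_pred=-1.3023  r=-4.5377  x^+=-2.9041  v^+=-1.2883  a^+=-0.3406
step 5: x_pred=-4.7464  r=3.4664  x^+=-3.5227  v^+=-1.0985  a^+=-0.2719
step 6: x_pred=-5.0796  r=0.4396  x^+=-4.9244  v^+=-1.3558  a^+=-0.2632
step 7: x_pred=-6.7911  r=6.4611  x^+=-4.5103  v^+=-0.5448  a^+=-0.1351

x_post = -4.5103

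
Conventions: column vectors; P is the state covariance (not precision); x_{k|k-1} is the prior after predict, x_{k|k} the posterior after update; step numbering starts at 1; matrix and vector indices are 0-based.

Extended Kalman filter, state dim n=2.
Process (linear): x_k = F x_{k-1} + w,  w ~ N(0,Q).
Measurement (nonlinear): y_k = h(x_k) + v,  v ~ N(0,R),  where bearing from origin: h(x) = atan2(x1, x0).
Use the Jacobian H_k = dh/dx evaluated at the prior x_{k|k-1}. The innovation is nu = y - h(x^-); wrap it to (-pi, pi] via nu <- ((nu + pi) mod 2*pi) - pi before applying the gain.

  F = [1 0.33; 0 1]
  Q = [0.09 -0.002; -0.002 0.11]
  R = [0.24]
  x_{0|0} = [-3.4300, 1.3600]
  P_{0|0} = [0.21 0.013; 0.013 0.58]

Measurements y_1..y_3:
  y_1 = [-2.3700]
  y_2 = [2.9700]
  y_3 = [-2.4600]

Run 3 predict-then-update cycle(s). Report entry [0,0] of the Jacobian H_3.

step 1: x^-=[-2.9812, 1.3600]  P^-=[0.3717 0.2024; 0.2024 0.6900]  H_jac=[-0.1267 -0.2777]  S=[0.3134]  K=[-0.3296; -0.6931]  nu=[1.1996]  x^+=[-3.3765, 0.5286]  P^+=[0.3377 0.1308; 0.1308 0.5394]
step 2: x^-=[-3.2021, 0.5286]  P^-=[0.5728 0.3068; 0.3068 0.6494]  H_jac=[-0.0502 -0.3040]  S=[0.3108]  K=[-0.3926; -0.6847]  nu=[-0.0080]  x^+=[-3.1990, 0.5340]  P^+=[0.5249 0.2233; 0.2233 0.5037]
step 3: x^-=[-3.0227, 0.5340]  P^-=[0.8171 0.3875; 0.3875 0.6137]  H_jac=[-0.0567 -0.3208]  S=[0.3199]  K=[-0.5334; -0.6842]  nu=[0.8565]  x^+=[-3.4796, -0.0519]  P^+=[0.7261 0.2708; 0.2708 0.4640]

H_jac[0,0] = -0.0567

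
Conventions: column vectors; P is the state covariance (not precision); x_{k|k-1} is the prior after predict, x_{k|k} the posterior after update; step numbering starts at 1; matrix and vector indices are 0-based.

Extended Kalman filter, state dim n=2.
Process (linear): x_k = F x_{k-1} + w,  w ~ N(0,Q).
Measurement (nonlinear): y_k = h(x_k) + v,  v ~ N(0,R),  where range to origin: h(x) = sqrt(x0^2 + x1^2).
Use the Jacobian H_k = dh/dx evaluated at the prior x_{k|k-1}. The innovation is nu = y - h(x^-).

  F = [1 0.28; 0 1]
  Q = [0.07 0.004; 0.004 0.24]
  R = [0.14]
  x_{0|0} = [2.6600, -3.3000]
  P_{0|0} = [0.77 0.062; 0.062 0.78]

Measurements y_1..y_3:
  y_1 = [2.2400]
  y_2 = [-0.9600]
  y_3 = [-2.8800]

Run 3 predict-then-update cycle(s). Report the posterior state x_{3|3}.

step 1: x^-=[1.7360, -3.3000]  P^-=[0.9359 0.2844; 0.2844 1.0200]  H_jac=[0.4656 -0.8850]  S=[0.9074]  K=[0.2028; -0.8489]  nu=[-1.4888]  x^+=[1.4341, -2.0362]  P^+=[0.8986 0.4406; 0.4406 0.3661]
step 2: x^-=[0.8640, -2.0362]  P^-=[1.2440 0.5471; 0.5471 0.6061]  H_jac=[0.3906 -0.9206]  S=[0.4500]  K=[-0.0394; -0.7650]  nu=[-3.1719]  x^+=[0.9891, 0.3904]  P^+=[1.2433 0.5335; 0.5335 0.3427]
step 3: x^-=[1.0984, 0.3904]  P^-=[1.6390 0.6335; 0.6335 0.5827]  H_jac=[0.9422 0.3349]  S=[2.0603]  K=[0.8525; 0.3845]  nu=[-4.0457]  x^+=[-2.3507, -1.1649]  P^+=[0.1415 -0.0418; -0.0418 0.2782]

x_post = [-2.3507, -1.1649]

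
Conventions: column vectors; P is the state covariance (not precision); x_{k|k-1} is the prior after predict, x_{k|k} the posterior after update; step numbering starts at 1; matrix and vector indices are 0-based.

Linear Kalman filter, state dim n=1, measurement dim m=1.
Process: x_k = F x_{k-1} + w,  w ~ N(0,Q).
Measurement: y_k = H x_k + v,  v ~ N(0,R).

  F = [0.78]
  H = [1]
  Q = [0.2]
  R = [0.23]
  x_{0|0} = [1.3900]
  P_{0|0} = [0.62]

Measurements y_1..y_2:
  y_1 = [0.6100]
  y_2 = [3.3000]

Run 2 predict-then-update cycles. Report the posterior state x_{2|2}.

x_post = [2.1203]

step 1: x^-=[1.0842]  P^-=[0.5772]  S=[0.8072]  K=[0.7151]  nu=[-0.4742]  x^+=[0.7451]  P^+=[0.1645]
step 2: x^-=[0.5812]  P^-=[0.3001]  S=[0.5301]  K=[0.5661]  nu=[2.7188]  x^+=[2.1203]  P^+=[0.1302]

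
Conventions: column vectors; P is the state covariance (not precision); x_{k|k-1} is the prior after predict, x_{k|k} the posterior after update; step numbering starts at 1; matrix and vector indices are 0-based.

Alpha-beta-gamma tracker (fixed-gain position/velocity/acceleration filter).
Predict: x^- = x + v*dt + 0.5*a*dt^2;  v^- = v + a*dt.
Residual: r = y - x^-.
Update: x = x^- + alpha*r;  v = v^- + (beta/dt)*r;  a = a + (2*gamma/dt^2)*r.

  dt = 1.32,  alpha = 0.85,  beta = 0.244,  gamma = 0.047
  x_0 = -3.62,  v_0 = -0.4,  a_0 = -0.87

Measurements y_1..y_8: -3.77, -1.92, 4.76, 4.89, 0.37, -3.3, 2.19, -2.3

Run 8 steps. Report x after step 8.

x_post = -1.8892

step 1: x_pred=-4.9059  r=1.1359  x^+=-3.9404  v^+=-1.3384  a^+=-0.8087
step 2: x_pred=-6.4117  r=4.4917  x^+=-2.5937  v^+=-1.5757  a^+=-0.5664
step 3: x_pred=-5.1671  r=9.9271  x^+=3.2709  v^+=-0.4883  a^+=-0.0308
step 4: x_pred=2.5995  r=2.2905  x^+=4.5464  v^+=-0.1056  a^+=0.0927
step 5: x_pred=4.4878  r=-4.1178  x^+=0.9877  v^+=-0.7444  a^+=-0.1294
step 6: x_pred=-0.1077  r=-3.1923  x^+=-2.8212  v^+=-1.5053  a^+=-0.3016
step 7: x_pred=-5.0710  r=7.2610  x^+=1.1009  v^+=-0.5613  a^+=0.0901
step 8: x_pred=0.4384  r=-2.7384  x^+=-1.8892  v^+=-0.9486  a^+=-0.0577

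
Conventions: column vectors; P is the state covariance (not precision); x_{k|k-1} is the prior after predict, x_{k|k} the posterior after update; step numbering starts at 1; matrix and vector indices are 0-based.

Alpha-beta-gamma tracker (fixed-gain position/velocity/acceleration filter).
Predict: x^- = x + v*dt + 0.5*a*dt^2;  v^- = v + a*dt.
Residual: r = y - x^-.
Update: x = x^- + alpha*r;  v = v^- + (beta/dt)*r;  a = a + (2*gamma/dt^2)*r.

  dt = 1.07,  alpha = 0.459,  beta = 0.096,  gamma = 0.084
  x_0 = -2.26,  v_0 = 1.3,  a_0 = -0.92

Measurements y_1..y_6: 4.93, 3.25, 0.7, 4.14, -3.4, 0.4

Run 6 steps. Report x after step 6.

step 1: x_pred=-1.3957  r=6.3257  x^+=1.5078  v^+=0.8831  a^+=0.0082
step 2: x_pred=2.4575  r=0.7925  x^+=2.8212  v^+=0.9630  a^+=0.1245
step 3: x_pred=3.9230  r=-3.2230  x^+=2.4436  v^+=0.8071  a^+=-0.3484
step 4: x_pred=3.1077  r=1.0323  x^+=3.5815  v^+=0.5269  a^+=-0.1970
step 5: x_pred=4.0326  r=-7.4326  x^+=0.6210  v^+=-0.3507  a^+=-1.2876
step 6: x_pred=-0.4913  r=0.8913  x^+=-0.0822  v^+=-1.6485  a^+=-1.1568

x_post = -0.0822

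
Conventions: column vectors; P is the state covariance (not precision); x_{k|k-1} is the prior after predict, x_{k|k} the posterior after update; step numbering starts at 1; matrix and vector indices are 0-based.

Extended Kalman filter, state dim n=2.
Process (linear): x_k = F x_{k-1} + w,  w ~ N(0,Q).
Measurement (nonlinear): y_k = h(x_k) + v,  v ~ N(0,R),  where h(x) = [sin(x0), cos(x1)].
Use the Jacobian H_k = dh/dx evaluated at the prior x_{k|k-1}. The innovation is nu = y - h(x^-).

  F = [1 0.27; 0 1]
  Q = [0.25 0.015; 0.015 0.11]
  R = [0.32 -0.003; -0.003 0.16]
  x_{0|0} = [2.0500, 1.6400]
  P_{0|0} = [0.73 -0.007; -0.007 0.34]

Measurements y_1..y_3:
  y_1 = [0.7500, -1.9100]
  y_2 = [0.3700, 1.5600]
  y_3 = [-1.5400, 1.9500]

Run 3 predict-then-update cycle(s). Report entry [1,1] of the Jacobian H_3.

step 1: x^-=[2.4928, 1.6400]  P^-=[1.0010 0.0998; 0.0998 0.4500]  H_jac=[-0.7968 0.0000; 0.0000 -0.9976]  S=[0.9556 0.0763; 0.0763 0.6078]  K=[-0.8300 -0.0596; -0.0245 -0.7355]  nu=[0.1458, -1.8409]  x^+=[2.4815, 2.9903]  P^+=[0.3331 0.0071; 0.0071 0.1179]
step 2: x^-=[3.2889, 2.9903]  P^-=[0.5955 0.0539; 0.0539 0.2279]  H_jac=[-0.9892 0.0000; 0.0000 -0.1507]  S=[0.9027 0.0050; 0.0050 0.1652]  K=[-0.6524 -0.0293; -0.0579 -0.2061]  nu=[0.5167, 2.5486]  x^+=[2.8771, 2.4351]  P^+=[0.2110 0.0181; 0.0181 0.2177]
step 3: x^-=[3.5346, 2.4351]  P^-=[0.4866 0.0919; 0.0919 0.3277]  H_jac=[-0.9238 0.0000; 0.0000 -0.6492]  S=[0.7353 0.0521; 0.0521 0.2981]  K=[-0.6047 -0.0944; -0.0657 -0.7022]  nu=[-1.1571, 2.7106]  x^+=[3.9783, 0.6077]  P^+=[0.2092 0.0205; 0.0205 0.1728]

H_jac[1,1] = -0.6492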